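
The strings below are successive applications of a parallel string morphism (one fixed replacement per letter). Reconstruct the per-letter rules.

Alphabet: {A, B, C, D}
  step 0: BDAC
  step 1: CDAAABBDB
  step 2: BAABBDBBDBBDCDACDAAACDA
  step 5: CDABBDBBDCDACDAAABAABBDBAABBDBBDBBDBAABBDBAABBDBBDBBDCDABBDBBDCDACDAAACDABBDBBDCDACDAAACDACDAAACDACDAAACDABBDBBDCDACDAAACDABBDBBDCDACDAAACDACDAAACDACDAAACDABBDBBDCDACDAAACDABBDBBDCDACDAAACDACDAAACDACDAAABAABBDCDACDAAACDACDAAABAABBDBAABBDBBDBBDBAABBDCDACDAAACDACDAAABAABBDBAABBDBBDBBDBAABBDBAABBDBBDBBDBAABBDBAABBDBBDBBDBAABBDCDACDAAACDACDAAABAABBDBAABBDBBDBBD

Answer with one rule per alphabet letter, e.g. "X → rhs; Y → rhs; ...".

A->BBD, B->CDA, C->B, D->AA

  step 1 ⇒ step 2: CDAAABBDB ⇒ B·AA·BBD·BBD·BBD·CDA·CDA·AA·CDA
    A ↦ BBD
    B ↦ CDA
    C ↦ B
    D ↦ AA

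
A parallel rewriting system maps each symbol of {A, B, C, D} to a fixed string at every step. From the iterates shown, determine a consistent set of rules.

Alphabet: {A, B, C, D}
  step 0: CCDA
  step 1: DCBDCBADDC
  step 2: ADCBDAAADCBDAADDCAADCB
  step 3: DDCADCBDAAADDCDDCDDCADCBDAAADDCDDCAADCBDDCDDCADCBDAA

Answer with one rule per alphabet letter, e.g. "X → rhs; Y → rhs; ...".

  step 2 ⇒ step 3: ADCBDAAADCBDAADDCAADCB ⇒ DDC·A·DCB·DAA·A·DDC·DDC·DDC·A·DCB·DAA·A·DDC·DDC·A·A·DCB·DDC·DDC·A·DCB·DAA
    A ↦ DDC
    B ↦ DAA
    C ↦ DCB
    D ↦ A

A->DDC, B->DAA, C->DCB, D->A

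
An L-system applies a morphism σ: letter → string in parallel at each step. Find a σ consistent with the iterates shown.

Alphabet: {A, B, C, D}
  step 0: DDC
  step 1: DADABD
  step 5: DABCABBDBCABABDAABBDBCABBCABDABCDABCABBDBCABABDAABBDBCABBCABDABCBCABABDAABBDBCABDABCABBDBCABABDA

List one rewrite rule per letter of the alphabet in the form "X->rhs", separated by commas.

  step 0 ⇒ step 1: DDC ⇒ DA·DA·BD
    C ↦ BD
    D ↦ DA
    A ↦ BC  (constrained at step 1)
    B ↦ AB  (constrained at step 1)

A->BC, B->AB, C->BD, D->DA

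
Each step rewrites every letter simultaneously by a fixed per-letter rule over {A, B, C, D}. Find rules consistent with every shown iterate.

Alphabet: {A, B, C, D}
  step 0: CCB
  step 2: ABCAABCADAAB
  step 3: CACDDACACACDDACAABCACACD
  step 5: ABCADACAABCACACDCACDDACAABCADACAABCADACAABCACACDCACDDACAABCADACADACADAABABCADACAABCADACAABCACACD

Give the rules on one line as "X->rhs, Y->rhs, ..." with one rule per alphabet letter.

  step 2 ⇒ step 3: ABCAABCADAAB ⇒ CA·CD·DA·CA·CA·CD·DA·CA·AB·CA·CA·CD
    A ↦ CA
    B ↦ CD
    C ↦ DA
    D ↦ AB

A->CA, B->CD, C->DA, D->AB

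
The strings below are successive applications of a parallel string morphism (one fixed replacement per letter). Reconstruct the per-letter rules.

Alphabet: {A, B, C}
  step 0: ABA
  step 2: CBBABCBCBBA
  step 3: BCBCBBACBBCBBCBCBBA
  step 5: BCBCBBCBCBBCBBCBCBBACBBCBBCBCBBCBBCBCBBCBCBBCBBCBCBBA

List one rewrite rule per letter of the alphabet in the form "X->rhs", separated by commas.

  step 2 ⇒ step 3: CBBABCBCBBA ⇒ B·CB·CB·BA·CB·B·CB·B·CB·CB·BA
    A ↦ BA
    B ↦ CB
    C ↦ B

A->BA, B->CB, C->B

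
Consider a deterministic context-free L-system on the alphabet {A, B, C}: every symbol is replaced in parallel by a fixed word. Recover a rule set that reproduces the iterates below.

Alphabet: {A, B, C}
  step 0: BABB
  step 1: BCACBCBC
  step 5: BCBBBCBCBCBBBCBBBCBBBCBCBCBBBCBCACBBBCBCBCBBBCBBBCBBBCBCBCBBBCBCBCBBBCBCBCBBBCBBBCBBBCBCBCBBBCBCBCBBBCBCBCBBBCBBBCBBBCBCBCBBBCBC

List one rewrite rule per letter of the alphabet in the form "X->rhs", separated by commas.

A->AC, B->BC, C->BB

  step 0 ⇒ step 1: BABB ⇒ BC·AC·BC·BC
    A ↦ AC
    B ↦ BC
    C ↦ BB  (constrained at step 1)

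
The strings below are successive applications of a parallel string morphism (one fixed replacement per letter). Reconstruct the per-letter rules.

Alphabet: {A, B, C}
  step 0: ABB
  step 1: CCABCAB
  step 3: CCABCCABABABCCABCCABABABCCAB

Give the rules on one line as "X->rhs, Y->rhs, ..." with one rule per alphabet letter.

  step 0 ⇒ step 1: ABB ⇒ C·CAB·CAB
    A ↦ C
    B ↦ CAB
    C ↦ AB  (constrained at step 1)

A->C, B->CAB, C->AB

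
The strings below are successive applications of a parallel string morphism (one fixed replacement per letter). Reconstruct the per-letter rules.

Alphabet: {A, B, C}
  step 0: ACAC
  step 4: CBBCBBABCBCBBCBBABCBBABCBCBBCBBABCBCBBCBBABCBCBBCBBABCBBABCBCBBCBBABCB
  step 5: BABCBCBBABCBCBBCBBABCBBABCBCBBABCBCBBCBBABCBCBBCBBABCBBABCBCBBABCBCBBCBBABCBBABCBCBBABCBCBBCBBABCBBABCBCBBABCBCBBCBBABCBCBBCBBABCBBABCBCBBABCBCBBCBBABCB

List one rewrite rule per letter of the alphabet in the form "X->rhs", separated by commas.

A->B, B->CB, C->BAB

  step 4 ⇒ step 5: CBBCBBABCBCBBCBBABCBBABCBCBBCBBABCBCBBCBBABCBCBBCBBABCBBABCBCBBCBBABCB ⇒ BAB·CB·CB·BAB·CB·CB·B·CB·BAB·CB·BAB·CB·CB·BAB·CB·CB·B·CB·BAB·CB·CB·B·CB·BAB·CB·BAB·CB·CB·BAB·CB·CB·B·CB·BAB·CB·BAB·CB·CB·BAB·CB·CB·B·CB·BAB·CB·BAB·CB·CB·BAB·CB·CB·B·CB·BAB·CB·CB·B·CB·BAB·CB·BAB·CB·CB·BAB·CB·CB·B·CB·BAB·CB
    A ↦ B
    B ↦ CB
    C ↦ BAB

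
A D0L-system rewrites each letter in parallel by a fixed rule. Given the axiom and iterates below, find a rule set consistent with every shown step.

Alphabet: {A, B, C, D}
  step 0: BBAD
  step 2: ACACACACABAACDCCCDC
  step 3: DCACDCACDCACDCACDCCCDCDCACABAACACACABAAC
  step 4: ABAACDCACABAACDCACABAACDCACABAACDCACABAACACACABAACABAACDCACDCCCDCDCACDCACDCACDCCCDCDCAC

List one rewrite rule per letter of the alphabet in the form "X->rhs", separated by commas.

A->DC, B->CC, C->AC, D->ABA

  step 3 ⇒ step 4: DCACDCACDCACDCACDCCCDCDCACABAACACACABAAC ⇒ ABA·AC·DC·AC·ABA·AC·DC·AC·ABA·AC·DC·AC·ABA·AC·DC·AC·ABA·AC·AC·AC·ABA·AC·ABA·AC·DC·AC·DC·CC·DC·DC·AC·DC·AC·DC·AC·DC·CC·DC·DC·AC
    A ↦ DC
    B ↦ CC
    C ↦ AC
    D ↦ ABA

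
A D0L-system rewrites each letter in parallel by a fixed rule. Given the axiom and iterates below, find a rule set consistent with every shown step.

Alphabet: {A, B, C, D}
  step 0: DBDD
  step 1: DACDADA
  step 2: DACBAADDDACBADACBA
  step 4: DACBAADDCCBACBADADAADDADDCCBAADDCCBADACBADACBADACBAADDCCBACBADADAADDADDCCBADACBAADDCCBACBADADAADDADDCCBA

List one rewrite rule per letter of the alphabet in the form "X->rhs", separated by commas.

  step 1 ⇒ step 2: DACDADA ⇒ DA·CBA·ADD·DA·CBA·DA·CBA
    A ↦ CBA
    C ↦ ADD
    D ↦ DA
  step 0 ⇒ step 1: DBDD ⇒ DA·C·DA·DA
    B ↦ C

A->CBA, B->C, C->ADD, D->DA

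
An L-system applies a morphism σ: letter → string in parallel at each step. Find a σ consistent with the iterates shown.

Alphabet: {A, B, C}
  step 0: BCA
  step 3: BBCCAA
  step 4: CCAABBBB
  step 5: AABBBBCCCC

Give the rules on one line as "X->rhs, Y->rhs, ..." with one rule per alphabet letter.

A->BB, B->C, C->A

  step 4 ⇒ step 5: CCAABBBB ⇒ A·A·BB·BB·C·C·C·C
    A ↦ BB
    B ↦ C
    C ↦ A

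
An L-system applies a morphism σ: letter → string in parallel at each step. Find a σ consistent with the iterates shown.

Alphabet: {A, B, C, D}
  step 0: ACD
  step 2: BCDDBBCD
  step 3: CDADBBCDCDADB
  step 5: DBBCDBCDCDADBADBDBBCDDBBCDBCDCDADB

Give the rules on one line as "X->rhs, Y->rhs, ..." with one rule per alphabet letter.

A->DB, B->CD, C->AD, D->B

  step 2 ⇒ step 3: BCDDBBCD ⇒ CD·AD·B·B·CD·CD·AD·B
    B ↦ CD
    C ↦ AD
    D ↦ B
    A ↦ DB  (constrained at step 0)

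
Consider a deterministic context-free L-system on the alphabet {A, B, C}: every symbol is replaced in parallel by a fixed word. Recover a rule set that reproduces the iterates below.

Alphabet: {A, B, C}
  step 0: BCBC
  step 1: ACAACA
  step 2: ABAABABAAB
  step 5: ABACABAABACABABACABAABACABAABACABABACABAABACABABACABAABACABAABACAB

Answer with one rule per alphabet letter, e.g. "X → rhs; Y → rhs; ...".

  step 1 ⇒ step 2: ACAACA ⇒ AB·A·AB·AB·A·AB
    A ↦ AB
    C ↦ A
  step 0 ⇒ step 1: BCBC ⇒ AC·A·AC·A
    B ↦ AC

A->AB, B->AC, C->A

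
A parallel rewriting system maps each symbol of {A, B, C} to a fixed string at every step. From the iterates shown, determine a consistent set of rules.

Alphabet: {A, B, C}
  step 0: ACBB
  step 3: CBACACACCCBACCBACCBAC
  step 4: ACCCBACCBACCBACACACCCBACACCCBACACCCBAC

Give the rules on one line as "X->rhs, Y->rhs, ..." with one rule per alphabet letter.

  step 3 ⇒ step 4: CBACACACCCBACCBACCBAC ⇒ AC·C·CB·AC·CB·AC·CB·AC·AC·AC·C·CB·AC·AC·C·CB·AC·AC·C·CB·AC
    A ↦ CB
    B ↦ C
    C ↦ AC

A->CB, B->C, C->AC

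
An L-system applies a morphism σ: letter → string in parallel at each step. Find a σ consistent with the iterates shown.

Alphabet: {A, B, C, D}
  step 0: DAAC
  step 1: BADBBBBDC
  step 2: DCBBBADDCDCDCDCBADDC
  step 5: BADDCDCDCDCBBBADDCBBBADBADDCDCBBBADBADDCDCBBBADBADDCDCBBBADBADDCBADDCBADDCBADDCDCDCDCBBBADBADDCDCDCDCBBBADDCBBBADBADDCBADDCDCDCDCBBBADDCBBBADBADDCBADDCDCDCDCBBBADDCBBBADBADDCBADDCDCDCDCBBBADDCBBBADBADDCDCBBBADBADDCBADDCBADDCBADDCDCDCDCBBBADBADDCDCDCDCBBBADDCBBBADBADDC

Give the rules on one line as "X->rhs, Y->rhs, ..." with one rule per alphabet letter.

A->BB, B->DC, C->DC, D->BAD

  step 1 ⇒ step 2: BADBBBBDC ⇒ DC·BB·BAD·DC·DC·DC·DC·BAD·DC
    A ↦ BB
    B ↦ DC
    C ↦ DC
    D ↦ BAD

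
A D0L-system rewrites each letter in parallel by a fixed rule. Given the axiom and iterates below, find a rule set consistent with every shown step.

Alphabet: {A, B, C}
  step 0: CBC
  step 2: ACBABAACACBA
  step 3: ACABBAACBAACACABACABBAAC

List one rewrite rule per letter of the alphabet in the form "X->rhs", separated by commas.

  step 2 ⇒ step 3: ACBABAACACBA ⇒ AC·AB·BA·AC·BA·AC·AC·AB·AC·AB·BA·AC
    A ↦ AC
    B ↦ BA
    C ↦ AB

A->AC, B->BA, C->AB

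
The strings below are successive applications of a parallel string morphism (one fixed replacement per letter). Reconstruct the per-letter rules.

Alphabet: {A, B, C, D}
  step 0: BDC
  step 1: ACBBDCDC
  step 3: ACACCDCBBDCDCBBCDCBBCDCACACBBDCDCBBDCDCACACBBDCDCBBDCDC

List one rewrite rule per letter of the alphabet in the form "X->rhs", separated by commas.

  step 0 ⇒ step 1: BDC ⇒ AC·BBD·CDC
    B ↦ AC
    C ↦ CDC
    D ↦ BBD
    A ↦ BB  (constrained at step 1)

A->BB, B->AC, C->CDC, D->BBD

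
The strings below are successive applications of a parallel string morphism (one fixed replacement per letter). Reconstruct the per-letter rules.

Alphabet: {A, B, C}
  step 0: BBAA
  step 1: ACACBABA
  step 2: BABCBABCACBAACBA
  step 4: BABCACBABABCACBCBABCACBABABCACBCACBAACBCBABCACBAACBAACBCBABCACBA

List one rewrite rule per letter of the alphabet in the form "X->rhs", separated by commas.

  step 1 ⇒ step 2: ACACBABA ⇒ BA·BC·BA·BC·AC·BA·AC·BA
    A ↦ BA
    B ↦ AC
    C ↦ BC

A->BA, B->AC, C->BC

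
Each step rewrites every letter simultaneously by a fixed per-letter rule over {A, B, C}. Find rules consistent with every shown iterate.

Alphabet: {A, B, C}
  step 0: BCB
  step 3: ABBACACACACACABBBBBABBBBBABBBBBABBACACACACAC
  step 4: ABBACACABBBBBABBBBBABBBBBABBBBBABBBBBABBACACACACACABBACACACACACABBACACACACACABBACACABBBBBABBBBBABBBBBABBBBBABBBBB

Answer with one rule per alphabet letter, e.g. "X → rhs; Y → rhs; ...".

  step 3 ⇒ step 4: ABBACACACACACABBBBBABBBBBABBBBBABBACACACACAC ⇒ ABB·AC·AC·ABB·BBB·ABB·BBB·ABB·BBB·ABB·BBB·ABB·BBB·ABB·AC·AC·AC·AC·AC·ABB·AC·AC·AC·AC·AC·ABB·AC·AC·AC·AC·AC·ABB·AC·AC·ABB·BBB·ABB·BBB·ABB·BBB·ABB·BBB·ABB·BBB
    A ↦ ABB
    B ↦ AC
    C ↦ BBB

A->ABB, B->AC, C->BBB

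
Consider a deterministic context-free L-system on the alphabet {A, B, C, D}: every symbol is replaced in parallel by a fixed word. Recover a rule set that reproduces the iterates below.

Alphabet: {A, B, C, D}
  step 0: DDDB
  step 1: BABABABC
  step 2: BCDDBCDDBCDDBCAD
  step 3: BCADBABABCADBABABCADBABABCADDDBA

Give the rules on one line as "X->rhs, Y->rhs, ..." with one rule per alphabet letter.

  step 2 ⇒ step 3: BCDDBCDDBCDDBCAD ⇒ BC·AD·BA·BA·BC·AD·BA·BA·BC·AD·BA·BA·BC·AD·DD·BA
    A ↦ DD
    B ↦ BC
    C ↦ AD
    D ↦ BA

A->DD, B->BC, C->AD, D->BA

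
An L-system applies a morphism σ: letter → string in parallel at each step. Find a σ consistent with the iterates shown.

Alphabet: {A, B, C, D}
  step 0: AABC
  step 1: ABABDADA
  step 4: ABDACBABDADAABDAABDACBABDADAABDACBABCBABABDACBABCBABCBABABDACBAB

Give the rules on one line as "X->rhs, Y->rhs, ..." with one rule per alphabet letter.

  step 0 ⇒ step 1: AABC ⇒ AB·AB·DA·DA
    A ↦ AB
    B ↦ DA
    C ↦ DA
    D ↦ CB  (constrained at step 1)

A->AB, B->DA, C->DA, D->CB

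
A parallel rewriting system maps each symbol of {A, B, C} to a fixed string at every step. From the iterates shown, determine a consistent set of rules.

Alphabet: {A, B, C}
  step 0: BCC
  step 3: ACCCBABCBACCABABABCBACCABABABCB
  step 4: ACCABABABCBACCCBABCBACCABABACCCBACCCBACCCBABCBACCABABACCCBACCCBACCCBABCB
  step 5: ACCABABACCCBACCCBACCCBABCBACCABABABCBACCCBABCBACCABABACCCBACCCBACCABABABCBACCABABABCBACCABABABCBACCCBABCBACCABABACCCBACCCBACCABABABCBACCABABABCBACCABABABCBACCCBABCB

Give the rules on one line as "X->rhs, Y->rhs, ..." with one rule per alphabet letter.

A->ACC, B->CB, C->AB

  step 4 ⇒ step 5: ACCABABABCBACCCBABCBACCABABACCCBACCCBACCCBABCBACCABABACCCBACCCBACCCBABCB ⇒ ACC·AB·AB·ACC·CB·ACC·CB·ACC·CB·AB·CB·ACC·AB·AB·AB·CB·ACC·CB·AB·CB·ACC·AB·AB·ACC·CB·ACC·CB·ACC·AB·AB·AB·CB·ACC·AB·AB·AB·CB·ACC·AB·AB·AB·CB·ACC·CB·AB·CB·ACC·AB·AB·ACC·CB·ACC·CB·ACC·AB·AB·AB·CB·ACC·AB·AB·AB·CB·ACC·AB·AB·AB·CB·ACC·CB·AB·CB
    A ↦ ACC
    B ↦ CB
    C ↦ AB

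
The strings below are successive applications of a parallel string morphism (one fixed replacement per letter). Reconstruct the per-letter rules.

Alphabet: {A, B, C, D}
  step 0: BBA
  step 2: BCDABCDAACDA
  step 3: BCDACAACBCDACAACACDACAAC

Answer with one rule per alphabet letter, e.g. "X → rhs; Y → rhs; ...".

A->AC, B->BC, C->DA, D->CA

  step 2 ⇒ step 3: BCDABCDAACDA ⇒ BC·DA·CA·AC·BC·DA·CA·AC·AC·DA·CA·AC
    A ↦ AC
    B ↦ BC
    C ↦ DA
    D ↦ CA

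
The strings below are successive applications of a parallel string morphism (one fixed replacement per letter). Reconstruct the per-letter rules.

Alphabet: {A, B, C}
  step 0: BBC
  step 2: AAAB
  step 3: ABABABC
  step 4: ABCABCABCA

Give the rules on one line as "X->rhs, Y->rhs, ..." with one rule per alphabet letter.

  step 3 ⇒ step 4: ABABABC ⇒ AB·C·AB·C·AB·C·A
    A ↦ AB
    B ↦ C
    C ↦ A

A->AB, B->C, C->A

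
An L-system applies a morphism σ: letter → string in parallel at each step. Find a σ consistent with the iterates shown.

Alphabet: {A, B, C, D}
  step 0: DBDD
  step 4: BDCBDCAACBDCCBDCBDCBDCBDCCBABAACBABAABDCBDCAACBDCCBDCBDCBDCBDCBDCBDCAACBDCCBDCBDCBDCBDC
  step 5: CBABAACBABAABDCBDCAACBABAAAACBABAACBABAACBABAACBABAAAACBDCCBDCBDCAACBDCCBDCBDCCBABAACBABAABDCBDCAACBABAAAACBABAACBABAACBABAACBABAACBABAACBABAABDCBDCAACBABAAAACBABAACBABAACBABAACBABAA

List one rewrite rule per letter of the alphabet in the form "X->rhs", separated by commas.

A->BDC, B->C, C->AA, D->BAB

  step 4 ⇒ step 5: BDCBDCAACBDCCBDCBDCBDCBDCCBABAACBABAABDCBDCAACBDCCBDCBDCBDCBDCBDCBDCAACBDCCBDCBDCBDCBDC ⇒ C·BAB·AA·C·BAB·AA·BDC·BDC·AA·C·BAB·AA·AA·C·BAB·AA·C·BAB·AA·C·BAB·AA·C·BAB·AA·AA·C·BDC·C·BDC·BDC·AA·C·BDC·C·BDC·BDC·C·BAB·AA·C·BAB·AA·BDC·BDC·AA·C·BAB·AA·AA·C·BAB·AA·C·BAB·AA·C·BAB·AA·C·BAB·AA·C·BAB·AA·C·BAB·AA·BDC·BDC·AA·C·BAB·AA·AA·C·BAB·AA·C·BAB·AA·C·BAB·AA·C·BAB·AA
    A ↦ BDC
    B ↦ C
    C ↦ AA
    D ↦ BAB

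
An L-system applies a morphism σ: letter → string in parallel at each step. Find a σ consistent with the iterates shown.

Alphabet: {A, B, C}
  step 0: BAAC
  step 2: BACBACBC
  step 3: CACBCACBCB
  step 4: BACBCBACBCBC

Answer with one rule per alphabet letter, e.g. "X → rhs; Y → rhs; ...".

  step 3 ⇒ step 4: CACBCACBCB ⇒ B·AC·B·C·B·AC·B·C·B·C
    A ↦ AC
    B ↦ C
    C ↦ B

A->AC, B->C, C->B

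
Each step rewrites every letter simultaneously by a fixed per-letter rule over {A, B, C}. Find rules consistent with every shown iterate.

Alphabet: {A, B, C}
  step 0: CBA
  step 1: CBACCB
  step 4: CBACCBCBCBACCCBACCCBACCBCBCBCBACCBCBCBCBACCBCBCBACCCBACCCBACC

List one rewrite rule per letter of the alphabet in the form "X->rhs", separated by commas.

  step 0 ⇒ step 1: CBA ⇒ CB·ACC·B
    A ↦ B
    B ↦ ACC
    C ↦ CB

A->B, B->ACC, C->CB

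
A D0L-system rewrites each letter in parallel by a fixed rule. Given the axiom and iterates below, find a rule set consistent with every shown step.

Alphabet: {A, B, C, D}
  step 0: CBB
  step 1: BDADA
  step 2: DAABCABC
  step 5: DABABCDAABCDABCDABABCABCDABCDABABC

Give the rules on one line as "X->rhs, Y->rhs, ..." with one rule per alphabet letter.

A->BC, B->DA, C->B, D->A

  step 1 ⇒ step 2: BDADA ⇒ DA·A·BC·A·BC
    A ↦ BC
    B ↦ DA
    D ↦ A
  step 0 ⇒ step 1: CBB ⇒ B·DA·DA
    C ↦ B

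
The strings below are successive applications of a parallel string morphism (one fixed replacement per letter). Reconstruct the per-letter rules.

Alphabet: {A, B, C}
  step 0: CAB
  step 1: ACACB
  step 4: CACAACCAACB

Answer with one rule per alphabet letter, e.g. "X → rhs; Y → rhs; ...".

A->C, B->ACB, C->A

  step 0 ⇒ step 1: CAB ⇒ A·C·ACB
    A ↦ C
    B ↦ ACB
    C ↦ A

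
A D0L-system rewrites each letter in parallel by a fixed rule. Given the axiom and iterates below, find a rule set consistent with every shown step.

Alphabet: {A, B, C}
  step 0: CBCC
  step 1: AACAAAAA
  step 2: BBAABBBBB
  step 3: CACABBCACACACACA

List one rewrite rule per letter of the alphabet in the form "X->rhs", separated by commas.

  step 2 ⇒ step 3: BBAABBBBB ⇒ CA·CA·B·B·CA·CA·CA·CA·CA
    A ↦ B
    B ↦ CA
  step 0 ⇒ step 1: CBCC ⇒ AA·CA·AA·AA
    C ↦ AA

A->B, B->CA, C->AA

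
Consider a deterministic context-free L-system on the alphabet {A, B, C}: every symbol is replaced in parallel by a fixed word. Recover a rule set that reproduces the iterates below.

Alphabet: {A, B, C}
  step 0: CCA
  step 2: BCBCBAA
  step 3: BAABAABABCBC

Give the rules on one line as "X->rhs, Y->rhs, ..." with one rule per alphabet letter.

A->BC, B->BA, C->A

  step 2 ⇒ step 3: BCBCBAA ⇒ BA·A·BA·A·BA·BC·BC
    A ↦ BC
    B ↦ BA
    C ↦ A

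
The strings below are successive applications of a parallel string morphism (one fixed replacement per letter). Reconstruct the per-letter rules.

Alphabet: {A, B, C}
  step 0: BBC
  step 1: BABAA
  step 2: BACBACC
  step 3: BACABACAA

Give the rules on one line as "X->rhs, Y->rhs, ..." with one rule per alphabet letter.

  step 2 ⇒ step 3: BACBACC ⇒ BA·C·A·BA·C·A·A
    A ↦ C
    B ↦ BA
    C ↦ A

A->C, B->BA, C->A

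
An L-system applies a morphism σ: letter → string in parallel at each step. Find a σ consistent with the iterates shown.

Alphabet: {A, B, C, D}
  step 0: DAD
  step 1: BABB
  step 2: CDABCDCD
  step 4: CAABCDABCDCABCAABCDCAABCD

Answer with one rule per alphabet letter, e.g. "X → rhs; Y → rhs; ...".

  step 1 ⇒ step 2: BABB ⇒ CD·AB·CD·CD
    A ↦ AB
    B ↦ CD
    C ↦ CA  (constrained at step 2)
  step 0 ⇒ step 1: DAD ⇒ B·AB·B
    D ↦ B

A->AB, B->CD, C->CA, D->B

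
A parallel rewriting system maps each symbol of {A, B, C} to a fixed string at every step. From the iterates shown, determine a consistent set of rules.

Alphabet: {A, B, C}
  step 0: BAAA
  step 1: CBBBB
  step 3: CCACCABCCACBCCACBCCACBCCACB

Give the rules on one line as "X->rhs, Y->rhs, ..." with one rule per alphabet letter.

  step 0 ⇒ step 1: BAAA ⇒ CB·B·B·B
    A ↦ B
    B ↦ CB
    C ↦ CCA  (constrained at step 1)

A->B, B->CB, C->CCA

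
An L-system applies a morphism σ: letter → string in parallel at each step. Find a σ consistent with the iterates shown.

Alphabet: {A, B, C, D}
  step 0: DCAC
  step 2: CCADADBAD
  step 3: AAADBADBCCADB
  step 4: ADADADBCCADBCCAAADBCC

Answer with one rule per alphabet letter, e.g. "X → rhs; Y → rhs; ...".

  step 3 ⇒ step 4: AAADBADBCCADB ⇒ AD·AD·AD·B·CC·AD·B·CC·A·A·AD·B·CC
    A ↦ AD
    B ↦ CC
    C ↦ A
    D ↦ B

A->AD, B->CC, C->A, D->B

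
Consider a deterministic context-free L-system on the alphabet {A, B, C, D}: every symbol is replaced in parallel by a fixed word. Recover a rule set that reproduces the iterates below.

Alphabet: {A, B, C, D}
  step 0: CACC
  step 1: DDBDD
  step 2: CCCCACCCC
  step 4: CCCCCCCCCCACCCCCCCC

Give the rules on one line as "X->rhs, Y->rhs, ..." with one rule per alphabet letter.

  step 1 ⇒ step 2: DDBDD ⇒ CC·CC·A·CC·CC
    B ↦ A
    D ↦ CC
  step 0 ⇒ step 1: CACC ⇒ D·DB·D·D
    A ↦ DB
  step 0 ⇒ step 1: CACC ⇒ D·DB·D·D
    C ↦ D

A->DB, B->A, C->D, D->CC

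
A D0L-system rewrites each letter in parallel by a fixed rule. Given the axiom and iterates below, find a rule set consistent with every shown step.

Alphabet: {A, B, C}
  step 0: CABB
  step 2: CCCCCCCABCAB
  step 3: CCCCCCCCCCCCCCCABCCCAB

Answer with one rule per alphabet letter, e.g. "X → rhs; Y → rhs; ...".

A->C, B->AB, C->CC

  step 2 ⇒ step 3: CCCCCCCABCAB ⇒ CC·CC·CC·CC·CC·CC·CC·C·AB·CC·C·AB
    A ↦ C
    B ↦ AB
    C ↦ CC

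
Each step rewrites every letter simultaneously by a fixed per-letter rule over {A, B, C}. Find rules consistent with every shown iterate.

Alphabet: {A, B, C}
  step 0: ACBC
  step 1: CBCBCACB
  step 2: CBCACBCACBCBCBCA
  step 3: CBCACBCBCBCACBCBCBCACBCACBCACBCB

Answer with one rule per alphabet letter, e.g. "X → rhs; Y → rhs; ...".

  step 2 ⇒ step 3: CBCACBCACBCBCBCA ⇒ CB·CA·CB·CB·CB·CA·CB·CB·CB·CA·CB·CA·CB·CA·CB·CB
    A ↦ CB
    B ↦ CA
    C ↦ CB

A->CB, B->CA, C->CB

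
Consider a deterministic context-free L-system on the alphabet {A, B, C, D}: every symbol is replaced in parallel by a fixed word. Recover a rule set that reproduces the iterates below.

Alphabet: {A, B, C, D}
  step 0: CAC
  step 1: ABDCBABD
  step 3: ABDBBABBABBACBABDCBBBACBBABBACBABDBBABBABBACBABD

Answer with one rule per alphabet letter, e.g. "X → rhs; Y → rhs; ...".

  step 0 ⇒ step 1: CAC ⇒ ABD·CB·ABD
    A ↦ CB
    C ↦ ABD
    B ↦ BBA  (constrained at step 1)
    D ↦ C  (constrained at step 1)

A->CB, B->BBA, C->ABD, D->C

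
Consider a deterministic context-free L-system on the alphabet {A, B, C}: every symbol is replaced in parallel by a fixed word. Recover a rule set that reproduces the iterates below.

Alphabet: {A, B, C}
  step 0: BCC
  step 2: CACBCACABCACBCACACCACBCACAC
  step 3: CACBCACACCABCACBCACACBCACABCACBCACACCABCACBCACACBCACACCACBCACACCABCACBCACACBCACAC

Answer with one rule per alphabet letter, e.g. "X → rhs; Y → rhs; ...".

A->BCA, B->CAB, C->CAC

  step 2 ⇒ step 3: CACBCACABCACBCACACCACBCACAC ⇒ CAC·BCA·CAC·CAB·CAC·BCA·CAC·BCA·CAB·CAC·BCA·CAC·CAB·CAC·BCA·CAC·BCA·CAC·CAC·BCA·CAC·CAB·CAC·BCA·CAC·BCA·CAC
    A ↦ BCA
    B ↦ CAB
    C ↦ CAC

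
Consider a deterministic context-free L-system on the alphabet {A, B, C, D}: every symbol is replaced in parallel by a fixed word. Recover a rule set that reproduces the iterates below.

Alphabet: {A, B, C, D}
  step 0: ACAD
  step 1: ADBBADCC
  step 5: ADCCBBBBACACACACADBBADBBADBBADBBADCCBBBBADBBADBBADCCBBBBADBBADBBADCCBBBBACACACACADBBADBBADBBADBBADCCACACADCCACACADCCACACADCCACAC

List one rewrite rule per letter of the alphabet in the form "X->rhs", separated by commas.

  step 0 ⇒ step 1: ACAD ⇒ AD·BB·AD·CC
    A ↦ AD
    C ↦ BB
    D ↦ CC
    B ↦ AC  (constrained at step 1)

A->AD, B->AC, C->BB, D->CC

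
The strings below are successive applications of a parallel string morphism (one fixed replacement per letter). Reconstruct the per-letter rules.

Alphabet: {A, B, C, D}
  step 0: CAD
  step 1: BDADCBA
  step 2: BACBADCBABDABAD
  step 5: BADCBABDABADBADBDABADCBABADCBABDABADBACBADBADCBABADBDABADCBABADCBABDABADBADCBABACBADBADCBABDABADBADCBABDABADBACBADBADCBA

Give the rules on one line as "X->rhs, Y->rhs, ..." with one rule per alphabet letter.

A->D, B->BA, C->BDA, D->CBA

  step 1 ⇒ step 2: BDADCBA ⇒ BA·CBA·D·CBA·BDA·BA·D
    A ↦ D
    B ↦ BA
    C ↦ BDA
    D ↦ CBA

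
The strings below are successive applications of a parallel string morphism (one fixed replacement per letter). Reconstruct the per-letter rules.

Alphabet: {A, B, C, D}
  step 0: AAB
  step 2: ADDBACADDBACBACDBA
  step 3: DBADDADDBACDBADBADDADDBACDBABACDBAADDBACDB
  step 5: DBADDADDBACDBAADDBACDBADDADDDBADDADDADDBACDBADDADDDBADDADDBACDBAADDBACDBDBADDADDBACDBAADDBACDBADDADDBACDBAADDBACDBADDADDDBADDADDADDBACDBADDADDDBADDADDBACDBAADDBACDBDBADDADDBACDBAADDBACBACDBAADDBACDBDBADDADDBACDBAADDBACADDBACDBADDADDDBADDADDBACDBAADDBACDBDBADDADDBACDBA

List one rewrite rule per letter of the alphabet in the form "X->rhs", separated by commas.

A->DB, B->BAC, C->A, D->ADD

  step 2 ⇒ step 3: ADDBACADDBACBACDBA ⇒ DB·ADD·ADD·BAC·DB·A·DB·ADD·ADD·BAC·DB·A·BAC·DB·A·ADD·BAC·DB
    A ↦ DB
    B ↦ BAC
    C ↦ A
    D ↦ ADD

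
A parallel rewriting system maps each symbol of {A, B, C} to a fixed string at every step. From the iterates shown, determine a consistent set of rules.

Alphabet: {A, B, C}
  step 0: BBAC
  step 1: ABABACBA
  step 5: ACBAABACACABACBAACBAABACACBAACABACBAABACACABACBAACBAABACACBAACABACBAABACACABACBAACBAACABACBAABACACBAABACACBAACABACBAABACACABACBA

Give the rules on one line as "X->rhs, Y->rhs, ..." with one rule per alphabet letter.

A->AC, B->AB, C->BA

  step 0 ⇒ step 1: BBAC ⇒ AB·AB·AC·BA
    A ↦ AC
    B ↦ AB
    C ↦ BA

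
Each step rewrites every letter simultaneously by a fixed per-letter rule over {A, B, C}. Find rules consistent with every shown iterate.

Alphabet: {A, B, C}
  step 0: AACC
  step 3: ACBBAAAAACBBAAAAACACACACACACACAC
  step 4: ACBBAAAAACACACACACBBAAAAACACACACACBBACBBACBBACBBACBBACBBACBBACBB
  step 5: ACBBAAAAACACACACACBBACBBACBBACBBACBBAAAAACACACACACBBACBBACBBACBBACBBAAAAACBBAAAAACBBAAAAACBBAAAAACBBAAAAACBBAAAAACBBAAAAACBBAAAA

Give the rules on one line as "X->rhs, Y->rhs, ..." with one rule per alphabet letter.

A->AC, B->AA, C->BB

  step 4 ⇒ step 5: ACBBAAAAACACACACACBBAAAAACACACACACBBACBBACBBACBBACBBACBBACBBACBB ⇒ AC·BB·AA·AA·AC·AC·AC·AC·AC·BB·AC·BB·AC·BB·AC·BB·AC·BB·AA·AA·AC·AC·AC·AC·AC·BB·AC·BB·AC·BB·AC·BB·AC·BB·AA·AA·AC·BB·AA·AA·AC·BB·AA·AA·AC·BB·AA·AA·AC·BB·AA·AA·AC·BB·AA·AA·AC·BB·AA·AA·AC·BB·AA·AA
    A ↦ AC
    B ↦ AA
    C ↦ BB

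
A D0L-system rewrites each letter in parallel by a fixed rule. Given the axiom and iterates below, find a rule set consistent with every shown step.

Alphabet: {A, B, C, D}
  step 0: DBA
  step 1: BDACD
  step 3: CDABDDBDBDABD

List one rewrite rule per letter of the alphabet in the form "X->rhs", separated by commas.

  step 0 ⇒ step 1: DBA ⇒ BD·A·CD
    A ↦ CD
    B ↦ A
    D ↦ BD
    C ↦ D  (constrained at step 1)

A->CD, B->A, C->D, D->BD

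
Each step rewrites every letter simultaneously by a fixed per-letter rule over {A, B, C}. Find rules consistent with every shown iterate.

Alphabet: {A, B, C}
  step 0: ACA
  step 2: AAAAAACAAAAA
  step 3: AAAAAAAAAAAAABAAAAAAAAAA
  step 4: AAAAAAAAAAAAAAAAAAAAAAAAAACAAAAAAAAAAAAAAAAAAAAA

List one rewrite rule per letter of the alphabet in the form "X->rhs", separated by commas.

  step 3 ⇒ step 4: AAAAAAAAAAAAABAAAAAAAAAA ⇒ AA·AA·AA·AA·AA·AA·AA·AA·AA·AA·AA·AA·AA·CA·AA·AA·AA·AA·AA·AA·AA·AA·AA·AA
    A ↦ AA
    B ↦ CA
  step 2 ⇒ step 3: AAAAAACAAAAA ⇒ AA·AA·AA·AA·AA·AA·AB·AA·AA·AA·AA·AA
    C ↦ AB

A->AA, B->CA, C->AB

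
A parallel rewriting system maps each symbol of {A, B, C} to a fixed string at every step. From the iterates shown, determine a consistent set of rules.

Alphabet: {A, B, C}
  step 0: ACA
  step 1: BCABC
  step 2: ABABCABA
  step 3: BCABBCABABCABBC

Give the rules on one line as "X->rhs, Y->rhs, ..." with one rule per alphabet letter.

  step 2 ⇒ step 3: ABABCABA ⇒ BC·AB·BC·AB·A·BC·AB·BC
    A ↦ BC
    B ↦ AB
    C ↦ A

A->BC, B->AB, C->A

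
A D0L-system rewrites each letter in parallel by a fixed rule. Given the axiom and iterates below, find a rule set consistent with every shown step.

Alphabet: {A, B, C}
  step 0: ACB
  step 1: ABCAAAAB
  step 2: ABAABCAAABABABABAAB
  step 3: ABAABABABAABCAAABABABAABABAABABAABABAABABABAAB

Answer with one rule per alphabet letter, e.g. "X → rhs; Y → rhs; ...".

A->AB, B->AAB, C->CAA

  step 2 ⇒ step 3: ABAABCAAABABABABAAB ⇒ AB·AAB·AB·AB·AAB·CAA·AB·AB·AB·AAB·AB·AAB·AB·AAB·AB·AAB·AB·AB·AAB
    A ↦ AB
    B ↦ AAB
    C ↦ CAA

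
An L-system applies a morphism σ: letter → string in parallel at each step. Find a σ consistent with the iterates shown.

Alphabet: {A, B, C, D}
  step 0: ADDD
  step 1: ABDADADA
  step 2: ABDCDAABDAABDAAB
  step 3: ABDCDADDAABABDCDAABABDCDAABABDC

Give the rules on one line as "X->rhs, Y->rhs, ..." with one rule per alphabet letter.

A->AB, B->DC, C->D, D->DA

  step 2 ⇒ step 3: ABDCDAABDAABDAAB ⇒ AB·DC·DA·D·DA·AB·AB·DC·DA·AB·AB·DC·DA·AB·AB·DC
    A ↦ AB
    B ↦ DC
    C ↦ D
    D ↦ DA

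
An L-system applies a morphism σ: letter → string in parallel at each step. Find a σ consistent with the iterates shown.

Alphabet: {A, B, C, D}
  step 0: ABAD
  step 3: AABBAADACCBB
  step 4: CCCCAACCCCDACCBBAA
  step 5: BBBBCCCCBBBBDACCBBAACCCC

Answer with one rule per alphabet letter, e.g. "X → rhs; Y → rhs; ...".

  step 4 ⇒ step 5: CCCCAACCCCDACCBBAA ⇒ B·B·B·B·CC·CC·B·B·B·B·DA·CC·B·B·A·A·CC·CC
    A ↦ CC
    B ↦ A
    C ↦ B
    D ↦ DA

A->CC, B->A, C->B, D->DA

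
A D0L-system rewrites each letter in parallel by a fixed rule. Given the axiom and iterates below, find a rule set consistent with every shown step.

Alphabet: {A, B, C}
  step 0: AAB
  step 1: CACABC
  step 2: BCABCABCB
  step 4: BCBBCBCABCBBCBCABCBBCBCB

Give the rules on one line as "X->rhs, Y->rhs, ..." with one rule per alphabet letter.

A->CA, B->BC, C->B

  step 1 ⇒ step 2: CACABC ⇒ B·CA·B·CA·BC·B
    A ↦ CA
    B ↦ BC
    C ↦ B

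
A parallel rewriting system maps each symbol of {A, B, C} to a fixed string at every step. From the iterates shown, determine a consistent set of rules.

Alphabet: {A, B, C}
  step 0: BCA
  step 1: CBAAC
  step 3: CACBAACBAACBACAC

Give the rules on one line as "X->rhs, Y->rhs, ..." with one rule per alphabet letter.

A->AC, B->C, C->BA

  step 0 ⇒ step 1: BCA ⇒ C·BA·AC
    A ↦ AC
    B ↦ C
    C ↦ BA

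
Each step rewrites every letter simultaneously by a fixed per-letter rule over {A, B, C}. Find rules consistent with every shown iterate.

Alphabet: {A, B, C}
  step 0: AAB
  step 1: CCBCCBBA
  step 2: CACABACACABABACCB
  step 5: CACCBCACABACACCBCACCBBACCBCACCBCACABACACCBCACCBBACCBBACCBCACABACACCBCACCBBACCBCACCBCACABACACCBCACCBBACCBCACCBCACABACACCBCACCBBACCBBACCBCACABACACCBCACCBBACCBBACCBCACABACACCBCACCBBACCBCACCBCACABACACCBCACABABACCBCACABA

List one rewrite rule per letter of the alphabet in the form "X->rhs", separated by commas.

  step 1 ⇒ step 2: CCBCCBBA ⇒ CA·CA·BA·CA·CA·BA·BA·CCB
    A ↦ CCB
    B ↦ BA
    C ↦ CA

A->CCB, B->BA, C->CA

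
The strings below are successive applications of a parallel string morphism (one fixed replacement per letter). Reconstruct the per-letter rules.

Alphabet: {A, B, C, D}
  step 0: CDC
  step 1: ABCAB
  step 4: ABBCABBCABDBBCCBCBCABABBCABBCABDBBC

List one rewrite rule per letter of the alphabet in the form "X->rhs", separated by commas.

  step 0 ⇒ step 1: CDC ⇒ AB·C·AB
    C ↦ AB
    D ↦ C
    A ↦ DB  (constrained at step 1)
    B ↦ BC  (constrained at step 1)

A->DB, B->BC, C->AB, D->C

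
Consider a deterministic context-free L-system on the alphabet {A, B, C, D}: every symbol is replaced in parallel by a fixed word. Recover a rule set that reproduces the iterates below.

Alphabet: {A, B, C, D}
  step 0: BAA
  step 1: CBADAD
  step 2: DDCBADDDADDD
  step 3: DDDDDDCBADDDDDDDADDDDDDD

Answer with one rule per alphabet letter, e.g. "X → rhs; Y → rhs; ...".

A->AD, B->CB, C->DD, D->DD

  step 2 ⇒ step 3: DDCBADDDADDD ⇒ DD·DD·DD·CB·AD·DD·DD·DD·AD·DD·DD·DD
    A ↦ AD
    B ↦ CB
    C ↦ DD
    D ↦ DD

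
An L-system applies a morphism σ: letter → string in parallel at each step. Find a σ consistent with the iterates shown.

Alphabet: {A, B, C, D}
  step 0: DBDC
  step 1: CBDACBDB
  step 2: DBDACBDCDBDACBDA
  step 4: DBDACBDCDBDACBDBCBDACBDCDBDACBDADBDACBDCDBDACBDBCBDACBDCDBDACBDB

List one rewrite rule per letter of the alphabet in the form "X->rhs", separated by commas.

  step 1 ⇒ step 2: CBDACBDB ⇒ DB·DA·CB·DC·DB·DA·CB·DA
    A ↦ DC
    B ↦ DA
    C ↦ DB
    D ↦ CB

A->DC, B->DA, C->DB, D->CB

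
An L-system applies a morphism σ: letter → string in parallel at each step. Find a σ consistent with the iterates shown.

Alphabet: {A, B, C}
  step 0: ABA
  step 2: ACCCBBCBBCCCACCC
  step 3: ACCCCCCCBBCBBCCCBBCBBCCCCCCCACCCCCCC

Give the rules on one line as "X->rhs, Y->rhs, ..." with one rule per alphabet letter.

A->AC, B->BBC, C->CC

  step 2 ⇒ step 3: ACCCBBCBBCCCACCC ⇒ AC·CC·CC·CC·BBC·BBC·CC·BBC·BBC·CC·CC·CC·AC·CC·CC·CC
    A ↦ AC
    B ↦ BBC
    C ↦ CC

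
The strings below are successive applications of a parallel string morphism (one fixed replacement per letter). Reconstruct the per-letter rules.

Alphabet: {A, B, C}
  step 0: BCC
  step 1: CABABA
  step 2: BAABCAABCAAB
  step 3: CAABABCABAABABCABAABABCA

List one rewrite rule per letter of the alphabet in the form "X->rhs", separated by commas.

A->AB, B->CA, C->BA

  step 2 ⇒ step 3: BAABCAABCAAB ⇒ CA·AB·AB·CA·BA·AB·AB·CA·BA·AB·AB·CA
    A ↦ AB
    B ↦ CA
    C ↦ BA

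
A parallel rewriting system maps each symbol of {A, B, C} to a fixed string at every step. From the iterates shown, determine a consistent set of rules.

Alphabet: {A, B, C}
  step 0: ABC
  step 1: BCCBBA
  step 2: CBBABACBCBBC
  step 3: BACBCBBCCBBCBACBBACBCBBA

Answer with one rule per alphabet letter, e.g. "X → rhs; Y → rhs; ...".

  step 2 ⇒ step 3: CBBABACBCBBC ⇒ BA·CB·CB·BC·CB·BC·BA·CB·BA·CB·CB·BA
    A ↦ BC
    B ↦ CB
    C ↦ BA

A->BC, B->CB, C->BA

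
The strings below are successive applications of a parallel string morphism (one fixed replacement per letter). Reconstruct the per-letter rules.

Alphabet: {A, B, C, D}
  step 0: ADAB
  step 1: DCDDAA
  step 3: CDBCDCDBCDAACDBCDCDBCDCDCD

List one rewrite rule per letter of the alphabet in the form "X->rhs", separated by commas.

  step 0 ⇒ step 1: ADAB ⇒ D·CD·D·AA
    A ↦ D
    B ↦ AA
    D ↦ CD
    C ↦ CDB  (constrained at step 1)

A->D, B->AA, C->CDB, D->CD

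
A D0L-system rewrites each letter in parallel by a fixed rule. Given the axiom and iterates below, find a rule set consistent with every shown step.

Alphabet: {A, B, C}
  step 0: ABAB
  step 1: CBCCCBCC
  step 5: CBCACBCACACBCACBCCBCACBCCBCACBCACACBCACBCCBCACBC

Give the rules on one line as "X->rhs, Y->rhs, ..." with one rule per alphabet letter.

A->CBC, B->C, C->A

  step 0 ⇒ step 1: ABAB ⇒ CBC·C·CBC·C
    A ↦ CBC
    B ↦ C
    C ↦ A  (constrained at step 1)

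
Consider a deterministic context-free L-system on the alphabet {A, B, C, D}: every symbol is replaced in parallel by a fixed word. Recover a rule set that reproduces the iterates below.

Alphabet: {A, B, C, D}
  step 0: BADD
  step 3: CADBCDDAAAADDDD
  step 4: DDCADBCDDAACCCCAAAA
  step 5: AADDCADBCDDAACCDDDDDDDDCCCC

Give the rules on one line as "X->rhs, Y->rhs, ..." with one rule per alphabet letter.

  step 4 ⇒ step 5: DDCADBCDDAACCCCAAAA ⇒ A·A·DD·C·A·DBC·DD·A·A·C·C·DD·DD·DD·DD·C·C·C·C
    A ↦ C
    B ↦ DBC
    C ↦ DD
    D ↦ A

A->C, B->DBC, C->DD, D->A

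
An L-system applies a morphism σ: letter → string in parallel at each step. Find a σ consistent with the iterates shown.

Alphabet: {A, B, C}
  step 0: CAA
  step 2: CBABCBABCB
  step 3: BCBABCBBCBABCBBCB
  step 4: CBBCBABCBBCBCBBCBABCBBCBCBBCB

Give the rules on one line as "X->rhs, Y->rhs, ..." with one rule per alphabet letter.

A->AB, B->CB, C->B

  step 3 ⇒ step 4: BCBABCBBCBABCBBCB ⇒ CB·B·CB·AB·CB·B·CB·CB·B·CB·AB·CB·B·CB·CB·B·CB
    A ↦ AB
    B ↦ CB
    C ↦ B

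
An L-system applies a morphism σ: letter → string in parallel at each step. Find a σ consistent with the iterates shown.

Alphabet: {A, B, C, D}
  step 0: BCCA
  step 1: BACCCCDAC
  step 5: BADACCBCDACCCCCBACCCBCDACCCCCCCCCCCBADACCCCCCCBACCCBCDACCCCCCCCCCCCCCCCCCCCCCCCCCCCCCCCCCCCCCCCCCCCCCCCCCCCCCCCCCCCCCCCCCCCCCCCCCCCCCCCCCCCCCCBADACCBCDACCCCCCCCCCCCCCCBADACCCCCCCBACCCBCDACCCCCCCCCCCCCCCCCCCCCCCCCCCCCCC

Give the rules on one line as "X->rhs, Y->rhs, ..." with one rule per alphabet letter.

A->DAC, B->BA, C->CC, D->CBC

  step 0 ⇒ step 1: BCCA ⇒ BA·CC·CC·DAC
    A ↦ DAC
    B ↦ BA
    C ↦ CC
    D ↦ CBC  (constrained at step 1)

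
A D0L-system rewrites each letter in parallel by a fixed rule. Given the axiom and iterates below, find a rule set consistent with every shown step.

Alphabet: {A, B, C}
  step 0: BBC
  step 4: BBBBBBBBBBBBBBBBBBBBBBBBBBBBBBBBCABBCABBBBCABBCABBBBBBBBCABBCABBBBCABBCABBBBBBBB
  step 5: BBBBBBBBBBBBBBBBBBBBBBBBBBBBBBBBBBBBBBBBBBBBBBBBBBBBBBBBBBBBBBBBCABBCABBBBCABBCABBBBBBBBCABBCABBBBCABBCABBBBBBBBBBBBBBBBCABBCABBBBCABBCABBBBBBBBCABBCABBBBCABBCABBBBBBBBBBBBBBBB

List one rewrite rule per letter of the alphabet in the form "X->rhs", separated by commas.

  step 4 ⇒ step 5: BBBBBBBBBBBBBBBBBBBBBBBBBBBBBBBBCABBCABBBBCABBCABBBBBBBBCABBCABBBBCABBCABBBBBBBB ⇒ BB·BB·BB·BB·BB·BB·BB·BB·BB·BB·BB·BB·BB·BB·BB·BB·BB·BB·BB·BB·BB·BB·BB·BB·BB·BB·BB·BB·BB·BB·BB·BB·CAB·BCA·BB·BB·CAB·BCA·BB·BB·BB·BB·CAB·BCA·BB·BB·CAB·BCA·BB·BB·BB·BB·BB·BB·BB·BB·CAB·BCA·BB·BB·CAB·BCA·BB·BB·BB·BB·CAB·BCA·BB·BB·CAB·BCA·BB·BB·BB·BB·BB·BB·BB·BB
    A ↦ BCA
    B ↦ BB
    C ↦ CAB

A->BCA, B->BB, C->CAB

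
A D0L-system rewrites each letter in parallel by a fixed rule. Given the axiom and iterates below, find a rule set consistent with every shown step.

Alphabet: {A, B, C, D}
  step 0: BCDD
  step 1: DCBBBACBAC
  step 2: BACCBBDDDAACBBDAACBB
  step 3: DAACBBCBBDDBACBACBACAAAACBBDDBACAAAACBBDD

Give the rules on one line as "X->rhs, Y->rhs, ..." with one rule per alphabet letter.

A->AA, B->D, C->CBB, D->BAC

  step 2 ⇒ step 3: BACCBBDDDAACBBDAACBB ⇒ D·AA·CBB·CBB·D·D·BAC·BAC·BAC·AA·AA·CBB·D·D·BAC·AA·AA·CBB·D·D
    A ↦ AA
    B ↦ D
    C ↦ CBB
    D ↦ BAC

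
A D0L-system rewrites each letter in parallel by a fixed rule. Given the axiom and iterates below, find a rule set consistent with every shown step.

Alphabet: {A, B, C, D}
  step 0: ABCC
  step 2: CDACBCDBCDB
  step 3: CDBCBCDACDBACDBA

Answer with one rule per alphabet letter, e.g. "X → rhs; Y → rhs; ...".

A->CB, B->A, C->CD, D->B

  step 2 ⇒ step 3: CDACBCDBCDB ⇒ CD·B·CB·CD·A·CD·B·A·CD·B·A
    A ↦ CB
    B ↦ A
    C ↦ CD
    D ↦ B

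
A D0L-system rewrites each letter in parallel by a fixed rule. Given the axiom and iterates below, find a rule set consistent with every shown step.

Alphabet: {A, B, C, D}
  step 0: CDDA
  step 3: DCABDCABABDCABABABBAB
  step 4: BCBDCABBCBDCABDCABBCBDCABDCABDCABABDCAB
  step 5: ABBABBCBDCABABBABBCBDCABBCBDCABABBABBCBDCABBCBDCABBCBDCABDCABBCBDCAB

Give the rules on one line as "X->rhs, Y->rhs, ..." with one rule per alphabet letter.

  step 4 ⇒ step 5: BCBDCABBCBDCABDCABBCBDCABDCABDCABABDCAB ⇒ AB·B·AB·BC·B·DC·AB·AB·B·AB·BC·B·DC·AB·BC·B·DC·AB·AB·B·AB·BC·B·DC·AB·BC·B·DC·AB·BC·B·DC·AB·DC·AB·BC·B·DC·AB
    A ↦ DC
    B ↦ AB
    C ↦ B
    D ↦ BC

A->DC, B->AB, C->B, D->BC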